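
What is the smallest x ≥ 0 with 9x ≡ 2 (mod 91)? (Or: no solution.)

71

gcd(91, 9) = 1.
1 divides 2, so solutions exist.
By Bézout, 9*(-10) + 91*(1) = 1.
So 9*(-10) ≡ 1 (mod 91); multiply by 2: x ≡ -20 (mod 91).
Smallest nonnegative: x = -20 mod 91 = 71.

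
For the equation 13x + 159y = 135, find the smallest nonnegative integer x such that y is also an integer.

gcd(159, 13):
  159 = 12*13 + 3
  13 = 4*3 + 1
  3 = 3*1
so gcd(159, 13) = 1.
1 divides 135, so solutions exist.
Back-substitute for Bézout coefficients:
  1 = 13 - 4*3
  ... = 13*(49) + 159*(-4)
Scale by 135/1 = 135: (x₀, y₀) = (6615, -540).
General solution: x = 6615 + 159t, y = -540 - 13t for integer t.
x ≥ 0: smallest is 6615 mod 159 = 96 (at t = -41), with y = -7.

96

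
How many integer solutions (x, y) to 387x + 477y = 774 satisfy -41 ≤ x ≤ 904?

18

gcd(477, 387) = 9.
By Bézout, 387·(-16) + 477·(13) = 9.
Particular solution: (2, 0).
General solution: x = 2 + 53t, y = 0 - 43t for integer t.
-41 ≤ 2 + 53t ≤ 904 gives t ∈ [0, 17], which is 18 values.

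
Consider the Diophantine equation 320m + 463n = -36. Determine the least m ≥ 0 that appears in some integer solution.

gcd(463, 320):
  463 = 1×320 + 143
  320 = 2×143 + 34
  143 = 4×34 + 7
  34 = 4×7 + 6
  7 = 1×6 + 1
  6 = 6×1
so gcd(463, 320) = 1.
1 divides -36, so solutions exist.
Back-substitute for Bézout coefficients:
  1 = 7 - 1×6
  ... = 320×(-68) + 463×(47)
Scale by -36/1 = -36: (m₀, n₀) = (2448, -1692).
General solution: m = 2448 + 463t, n = -1692 - 320t for integer t.
m ≥ 0: smallest is 2448 mod 463 = 133 (at t = -5), with n = -92.

133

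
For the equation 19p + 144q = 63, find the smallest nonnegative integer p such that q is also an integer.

117

gcd(144, 19):
  144 = 7·19 + 11
  19 = 1·11 + 8
  11 = 1·8 + 3
  8 = 2·3 + 2
  3 = 1·2 + 1
  2 = 2·1
so gcd(144, 19) = 1.
1 divides 63, so solutions exist.
Back-substitute for Bézout coefficients:
  1 = 3 - 1·2
  ... = 19·(-53) + 144·(7)
Scale by 63/1 = 63: (p₀, q₀) = (-3339, 441).
General solution: p = -3339 + 144t, q = 441 - 19t for integer t.
p ≥ 0: smallest is -3339 mod 144 = 117 (at t = 24), with q = -15.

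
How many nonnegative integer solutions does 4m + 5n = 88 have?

gcd(5, 4) = 1.
By Bézout, 4×(-1) + 5×(1) = 1.
One solution: (2, 16).
General: m = 2 + 5t, n = 16 - 4t.
m ≥ 0 ⇒ t ≥ 0; n ≥ 0 ⇒ t ≤ 4. So t ∈ [0, 4]: 5 solutions.

5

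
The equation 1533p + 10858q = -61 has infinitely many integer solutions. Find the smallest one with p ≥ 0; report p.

gcd(10858, 1533) = 1  (10858 = 7*1533 + 127, 1533 = 12*127 + 9, 127 = 14*9 + 1, 9 = 9*1).
1 divides -61, so solutions exist.
Back-substituting, 1533*(-1197) + 10858*(169) = 1.
Scale by -61/1 = -61: (p₀, q₀) = (73017, -10309).
General solution: p = 73017 + 10858t, q = -10309 - 1533t for integer t.
p ≥ 0: smallest is 73017 mod 10858 = 7869 (at t = -6), with q = -1111.

7869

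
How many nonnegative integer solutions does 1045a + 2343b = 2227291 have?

gcd(2343, 1045):
  2343 = 2×1045 + 253
  1045 = 4×253 + 33
  253 = 7×33 + 22
  33 = 1×22 + 11
  22 = 2×11
so gcd(2343, 1045) = 11.
Back-substitute for Bézout coefficients:
  11 = 33 - 1×22
  ... = 1045×(74) + 2343×(-33)
Scale by 202481: one solution is (14983594, -6681873). Reduce a mod 213: (109, 902).
General: a = 109 + 213t, b = 902 - 95t.
a ≥ 0 ⇒ t ≥ 0; b ≥ 0 ⇒ t ≤ 9. So t ∈ [0, 9]: 10 solutions.

10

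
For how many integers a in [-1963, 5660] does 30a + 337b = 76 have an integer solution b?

22

gcd(337, 30) = 1  (337 = 11×30 + 7, 30 = 4×7 + 2, 7 = 3×2 + 1, 2 = 2×1).
Back-substituting, 30×(-146) + 337×(13) = 1.
Scale by 76: particular solution (-11096, 988); reduce a mod 337: (25, -2).
General solution: a = 25 + 337t, b = -2 - 30t for integer t.
-1963 ≤ 25 + 337t ≤ 5660 gives t ∈ [-5, 16], which is 22 values.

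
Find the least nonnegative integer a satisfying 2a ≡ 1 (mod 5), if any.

3

gcd(5, 2):
  5 = 2×2 + 1
  2 = 2×1
so gcd(5, 2) = 1.
1 divides 1, so solutions exist.
Back-substitute for Bézout coefficients:
  1 = 5 - 2×2
  ... = 2×(-2) + 5×(1)
So 2×(-2) ≡ 1 (mod 5); multiply by 1: a ≡ -2 (mod 5).
Smallest nonnegative: a = -2 mod 5 = 3.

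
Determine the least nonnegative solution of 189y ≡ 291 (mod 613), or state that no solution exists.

gcd(613, 189) = 1.
1 divides 291, so solutions exist.
By Bézout, 189*(-120) + 613*(37) = 1.
So 189*(-120) ≡ 1 (mod 613); multiply by 291: y ≡ -34920 (mod 613).
Smallest nonnegative: y = -34920 mod 613 = 21.

21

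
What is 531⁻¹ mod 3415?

gcd(3415, 531) = 1.
By Bézout, 531×(-1029) + 3415×(160) = 1.
So 531×-1029 ≡ 1 (mod 3415), and -1029 mod 3415 = 2386.

2386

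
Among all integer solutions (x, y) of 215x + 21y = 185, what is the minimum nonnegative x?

gcd(215, 21) = 1  (215 = 10·21 + 5, 21 = 4·5 + 1, 5 = 5·1).
1 divides 185, so solutions exist.
Back-substituting, 215·(-4) + 21·(41) = 1.
Scale by 185/1 = 185: (x₀, y₀) = (-740, 7585).
General solution: x = -740 + 21t, y = 7585 - 215t for integer t.
x ≥ 0: smallest is -740 mod 21 = 16 (at t = 36), with y = -155.

16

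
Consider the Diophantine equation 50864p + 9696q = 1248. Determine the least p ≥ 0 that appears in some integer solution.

90

gcd(50864, 9696):
  50864 = 5*9696 + 2384
  9696 = 4*2384 + 160
  2384 = 14*160 + 144
  160 = 1*144 + 16
  144 = 9*16
so gcd(50864, 9696) = 16.
16 divides 1248, so solutions exist.
Back-substitute for Bézout coefficients:
  16 = 160 - 1*144
  ... = 50864*(-61) + 9696*(320)
Scale by 1248/16 = 78: (p₀, q₀) = (-4758, 24960).
General solution: p = -4758 + 606t, q = 24960 - 3179t for integer t.
p ≥ 0: smallest is -4758 mod 606 = 90 (at t = 8), with q = -472.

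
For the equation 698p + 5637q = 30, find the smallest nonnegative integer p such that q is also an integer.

2229

gcd(5637, 698):
  5637 = 8·698 + 53
  698 = 13·53 + 9
  53 = 5·9 + 8
  9 = 1·8 + 1
  8 = 8·1
so gcd(5637, 698) = 1.
1 divides 30, so solutions exist.
Back-substitute for Bézout coefficients:
  1 = 9 - 1·8
  ... = 698·(638) + 5637·(-79)
Scale by 30/1 = 30: (p₀, q₀) = (19140, -2370).
General solution: p = 19140 + 5637t, q = -2370 - 698t for integer t.
p ≥ 0: smallest is 19140 mod 5637 = 2229 (at t = -3), with q = -276.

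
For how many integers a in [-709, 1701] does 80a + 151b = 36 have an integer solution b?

16

gcd(151, 80):
  151 = 1×80 + 71
  80 = 1×71 + 9
  71 = 7×9 + 8
  9 = 1×8 + 1
  8 = 8×1
so gcd(151, 80) = 1.
Back-substitute for Bézout coefficients:
  1 = 9 - 1×8
  ... = 80×(17) + 151×(-9)
Scale by 36: particular solution (612, -324); reduce a mod 151: (8, -4).
General solution: a = 8 + 151t, b = -4 - 80t for integer t.
-709 ≤ 8 + 151t ≤ 1701 gives t ∈ [-4, 11], which is 16 values.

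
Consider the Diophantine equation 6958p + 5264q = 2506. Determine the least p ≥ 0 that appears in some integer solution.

219

gcd(6958, 5264) = 14.
14 divides 2506, so solutions exist.
By Bézout, 6958×(-87) + 5264×(115) = 14.
Scale by 2506/14 = 179: (p₀, q₀) = (-15573, 20585).
General solution: p = -15573 + 376t, q = 20585 - 497t for integer t.
p ≥ 0: smallest is -15573 mod 376 = 219 (at t = 42), with q = -289.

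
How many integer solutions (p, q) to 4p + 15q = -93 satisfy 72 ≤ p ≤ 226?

gcd(15, 4) = 1.
By Bézout, 4*(4) + 15*(-1) = 1.
Particular solution: (3, -7).
General solution: p = 3 + 15t, q = -7 - 4t for integer t.
72 ≤ 3 + 15t ≤ 226 gives t ∈ [5, 14], which is 10 values.

10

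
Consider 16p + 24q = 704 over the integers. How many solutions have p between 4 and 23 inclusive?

7

gcd(24, 16):
  24 = 1*16 + 8
  16 = 2*8
so gcd(24, 16) = 8.
Back-substitute for Bézout coefficients:
  8 = 24 - 1*16
  ... = 16*(-1) + 24*(1)
Scale by 88: particular solution (-88, 88); reduce p mod 3: (2, 28).
General solution: p = 2 + 3t, q = 28 - 2t for integer t.
4 ≤ 2 + 3t ≤ 23 gives t ∈ [1, 7], which is 7 values.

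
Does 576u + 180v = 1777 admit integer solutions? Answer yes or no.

no

gcd(576, 180):
  576 = 3×180 + 36
  180 = 5×36
so gcd(576, 180) = 36.
36 does not divide 1777 (remainder 13), so no integer solutions.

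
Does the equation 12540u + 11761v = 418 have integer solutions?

gcd(12540, 11761):
  12540 = 1×11761 + 779
  11761 = 15×779 + 76
  779 = 10×76 + 19
  76 = 4×19
so gcd(12540, 11761) = 19.
19 divides 418, so integer solutions exist.

yes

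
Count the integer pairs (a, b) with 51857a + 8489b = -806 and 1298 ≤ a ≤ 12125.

16

gcd(51857, 8489):
  51857 = 6*8489 + 923
  8489 = 9*923 + 182
  923 = 5*182 + 13
  182 = 14*13
so gcd(51857, 8489) = 13.
Back-substitute for Bézout coefficients:
  13 = 923 - 5*182
  ... = 51857*(46) + 8489*(-281)
Scale by -62: particular solution (-2852, 17422); reduce a mod 653: (413, -2523).
General solution: a = 413 + 653t, b = -2523 - 3989t for integer t.
1298 ≤ 413 + 653t ≤ 12125 gives t ∈ [2, 17], which is 16 values.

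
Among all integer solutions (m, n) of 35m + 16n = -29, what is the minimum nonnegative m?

1

gcd(35, 16) = 1.
1 divides -29, so solutions exist.
By Bézout, 35×(-5) + 16×(11) = 1.
Scale by -29/1 = -29: (m₀, n₀) = (145, -319).
General solution: m = 145 + 16t, n = -319 - 35t for integer t.
m ≥ 0: smallest is 145 mod 16 = 1 (at t = -9), with n = -4.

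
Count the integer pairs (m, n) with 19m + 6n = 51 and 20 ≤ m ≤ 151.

gcd(19, 6) = 1  (19 = 3*6 + 1, 6 = 6*1).
Back-substituting, 19*(1) + 6*(-3) = 1.
Scale by 51: particular solution (51, -153); reduce m mod 6: (3, -1).
General solution: m = 3 + 6t, n = -1 - 19t for integer t.
20 ≤ 3 + 6t ≤ 151 gives t ∈ [3, 24], which is 22 values.

22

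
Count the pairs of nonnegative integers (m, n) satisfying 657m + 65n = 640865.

gcd(657, 65) = 1  (657 = 10·65 + 7, 65 = 9·7 + 2, 7 = 3·2 + 1, 2 = 2·1).
Back-substituting, 657·(28) + 65·(-283) = 1.
Scale by 640865: one solution is (17944220, -181364795). Reduce m mod 65: (60, 9253).
General: m = 60 + 65t, n = 9253 - 657t.
m ≥ 0 ⇒ t ≥ 0; n ≥ 0 ⇒ t ≤ 14. So t ∈ [0, 14]: 15 solutions.

15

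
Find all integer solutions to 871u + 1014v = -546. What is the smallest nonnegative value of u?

gcd(1014, 871):
  1014 = 1×871 + 143
  871 = 6×143 + 13
  143 = 11×13
so gcd(1014, 871) = 13.
13 divides -546, so solutions exist.
Back-substitute for Bézout coefficients:
  13 = 871 - 6×143
  ... = 871×(7) + 1014×(-6)
Scale by -546/13 = -42: (u₀, v₀) = (-294, 252).
General solution: u = -294 + 78t, v = 252 - 67t for integer t.
u ≥ 0: smallest is -294 mod 78 = 18 (at t = 4), with v = -16.

18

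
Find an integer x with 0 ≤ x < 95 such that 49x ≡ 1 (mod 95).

gcd(95, 49):
  95 = 1*49 + 46
  49 = 1*46 + 3
  46 = 15*3 + 1
  3 = 3*1
so gcd(95, 49) = 1.
Back-substitute for Bézout coefficients:
  1 = 46 - 15*3
  ... = 49*(-31) + 95*(16)
So 49*-31 ≡ 1 (mod 95), and -31 mod 95 = 64.

64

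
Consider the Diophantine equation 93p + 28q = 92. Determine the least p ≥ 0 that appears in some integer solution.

gcd(93, 28) = 1.
1 divides 92, so solutions exist.
By Bézout, 93*(-3) + 28*(10) = 1.
Scale by 92/1 = 92: (p₀, q₀) = (-276, 920).
General solution: p = -276 + 28t, q = 920 - 93t for integer t.
p ≥ 0: smallest is -276 mod 28 = 4 (at t = 10), with q = -10.

4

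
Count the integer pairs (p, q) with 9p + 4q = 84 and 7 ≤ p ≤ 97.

23

gcd(9, 4):
  9 = 2×4 + 1
  4 = 4×1
so gcd(9, 4) = 1.
Back-substitute for Bézout coefficients:
  1 = 9 - 2×4
  ... = 9×(1) + 4×(-2)
Scale by 84: particular solution (84, -168); reduce p mod 4: (0, 21).
General solution: p = 0 + 4t, q = 21 - 9t for integer t.
7 ≤ 0 + 4t ≤ 97 gives t ∈ [2, 24], which is 23 values.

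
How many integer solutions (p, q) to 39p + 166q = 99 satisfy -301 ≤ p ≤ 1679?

12

gcd(166, 39):
  166 = 4·39 + 10
  39 = 3·10 + 9
  10 = 1·9 + 1
  9 = 9·1
so gcd(166, 39) = 1.
Back-substitute for Bézout coefficients:
  1 = 10 - 1·9
  ... = 39·(-17) + 166·(4)
Scale by 99: particular solution (-1683, 396); reduce p mod 166: (143, -33).
General solution: p = 143 + 166t, q = -33 - 39t for integer t.
-301 ≤ 143 + 166t ≤ 1679 gives t ∈ [-2, 9], which is 12 values.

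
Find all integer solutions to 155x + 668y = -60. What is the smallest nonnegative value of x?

gcd(668, 155) = 1  (668 = 4·155 + 48, 155 = 3·48 + 11, 48 = 4·11 + 4, 11 = 2·4 + 3, 4 = 1·3 + 1, 3 = 3·1).
1 divides -60, so solutions exist.
Back-substituting, 155·(-181) + 668·(42) = 1.
Scale by -60/1 = -60: (x₀, y₀) = (10860, -2520).
General solution: x = 10860 + 668t, y = -2520 - 155t for integer t.
x ≥ 0: smallest is 10860 mod 668 = 172 (at t = -16), with y = -40.

172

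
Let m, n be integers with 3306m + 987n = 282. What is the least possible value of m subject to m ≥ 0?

141

gcd(3306, 987):
  3306 = 3·987 + 345
  987 = 2·345 + 297
  345 = 1·297 + 48
  297 = 6·48 + 9
  48 = 5·9 + 3
  9 = 3·3
so gcd(3306, 987) = 3.
3 divides 282, so solutions exist.
Back-substitute for Bézout coefficients:
  3 = 48 - 5·9
  ... = 3306·(103) + 987·(-345)
Scale by 282/3 = 94: (m₀, n₀) = (9682, -32430).
General solution: m = 9682 + 329t, n = -32430 - 1102t for integer t.
m ≥ 0: smallest is 9682 mod 329 = 141 (at t = -29), with n = -472.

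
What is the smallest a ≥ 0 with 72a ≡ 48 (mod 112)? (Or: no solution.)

10

gcd(112, 72) = 8.
8 divides 48, so solutions exist.
By Bézout, 72×(-3) + 112×(2) = 8.
So 72×(-3) ≡ 8 (mod 112); multiply by 6: a ≡ -18 (mod 14).
Smallest nonnegative: a = -18 mod 14 = 10.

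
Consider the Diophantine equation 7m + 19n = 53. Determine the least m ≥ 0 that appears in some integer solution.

gcd(19, 7) = 1  (19 = 2×7 + 5, 7 = 1×5 + 2, 5 = 2×2 + 1, 2 = 2×1).
1 divides 53, so solutions exist.
Back-substituting, 7×(-8) + 19×(3) = 1.
Scale by 53/1 = 53: (m₀, n₀) = (-424, 159).
General solution: m = -424 + 19t, n = 159 - 7t for integer t.
m ≥ 0: smallest is -424 mod 19 = 13 (at t = 23), with n = -2.

13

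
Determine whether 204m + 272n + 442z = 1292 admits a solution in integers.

yes

gcd(272, 204) = 68.
gcd(68, 442) = 34.
34 divides 1292, so integer solutions exist.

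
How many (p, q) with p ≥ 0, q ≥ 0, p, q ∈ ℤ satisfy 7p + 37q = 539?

3

gcd(37, 7) = 1.
By Bézout, 7*(16) + 37*(-3) = 1.
One solution: (3, 14).
General: p = 3 + 37t, q = 14 - 7t.
p ≥ 0 ⇒ t ≥ 0; q ≥ 0 ⇒ t ≤ 2. So t ∈ [0, 2]: 3 solutions.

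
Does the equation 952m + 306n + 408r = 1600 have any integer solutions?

no

gcd(952, 306) = 34  (952 = 3*306 + 34, 306 = 9*34).
gcd(34, 408) = 34.
34 does not divide 1600 (remainder 2), so no integer solutions.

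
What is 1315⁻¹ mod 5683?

gcd(5683, 1315) = 1  (5683 = 4×1315 + 423, 1315 = 3×423 + 46, 423 = 9×46 + 9, 46 = 5×9 + 1, 9 = 9×1).
Back-substituting, 1315×(618) + 5683×(-143) = 1.
So 1315×618 ≡ 1 (mod 5683), and 618 mod 5683 = 618.

618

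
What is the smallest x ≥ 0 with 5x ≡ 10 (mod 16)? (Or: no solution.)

2

gcd(16, 5) = 1  (16 = 3·5 + 1, 5 = 5·1).
1 divides 10, so solutions exist.
Back-substituting, 5·(-3) + 16·(1) = 1.
So 5·(-3) ≡ 1 (mod 16); multiply by 10: x ≡ -30 (mod 16).
Smallest nonnegative: x = -30 mod 16 = 2.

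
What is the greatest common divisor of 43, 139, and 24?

gcd(139, 43):
  139 = 3×43 + 10
  43 = 4×10 + 3
  10 = 3×3 + 1
  3 = 3×1
so gcd(139, 43) = 1.
gcd(1, 24) = 1.

1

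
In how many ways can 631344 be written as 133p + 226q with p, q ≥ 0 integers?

gcd(226, 133) = 1.
By Bézout, 133*(17) + 226*(-10) = 1.
One solution: (108, 2730).
General: p = 108 + 226t, q = 2730 - 133t.
p ≥ 0 ⇒ t ≥ 0; q ≥ 0 ⇒ t ≤ 20. So t ∈ [0, 20]: 21 solutions.

21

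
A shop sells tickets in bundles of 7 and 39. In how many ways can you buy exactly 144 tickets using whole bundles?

1

Need nonnegative integers with 7j + 39k = 144.
gcd(7, 39) = 1, and 7·(-11) + 39·(2) = 1.
So (j₀, k₀) = (-1584, 288); general j = -1584 + 39t, k = 288 - 7t.
j ≥ 0 ⇒ t ≥ 41; k ≥ 0 ⇒ t ≤ 41. That's 1 value of t.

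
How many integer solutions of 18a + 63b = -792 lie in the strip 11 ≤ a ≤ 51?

gcd(63, 18) = 9  (63 = 3*18 + 9, 18 = 2*9).
Back-substituting, 18*(-3) + 63*(1) = 9.
Scale by -88: particular solution (264, -88); reduce a mod 7: (5, -14).
General solution: a = 5 + 7t, b = -14 - 2t for integer t.
11 ≤ 5 + 7t ≤ 51 gives t ∈ [1, 6], which is 6 values.

6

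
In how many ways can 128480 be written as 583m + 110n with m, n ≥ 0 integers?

gcd(583, 110) = 11.
By Bézout, 583*(-3) + 110*(16) = 11.
One solution: (0, 1168).
General: m = 0 + 10t, n = 1168 - 53t.
m ≥ 0 ⇒ t ≥ 0; n ≥ 0 ⇒ t ≤ 22. So t ∈ [0, 22]: 23 solutions.

23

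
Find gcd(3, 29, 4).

1

gcd(29, 3):
  29 = 9*3 + 2
  3 = 1*2 + 1
  2 = 2*1
so gcd(29, 3) = 1.
gcd(1, 4) = 1.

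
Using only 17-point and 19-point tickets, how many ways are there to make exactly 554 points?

Need nonnegative integers with 17j + 19k = 554.
gcd(17, 19) = 1, and 17·(9) + 19·(-8) = 1.
So (j₀, k₀) = (4986, -4432); general j = 4986 + 19t, k = -4432 - 17t.
j ≥ 0 ⇒ t ≥ -262; k ≥ 0 ⇒ t ≤ -261. That's 2 values of t.

2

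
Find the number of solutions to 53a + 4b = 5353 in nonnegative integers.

26

gcd(53, 4) = 1.
By Bézout, 53×(1) + 4×(-13) = 1.
One solution: (1, 1325).
General: a = 1 + 4t, b = 1325 - 53t.
a ≥ 0 ⇒ t ≥ 0; b ≥ 0 ⇒ t ≤ 25. So t ∈ [0, 25]: 26 solutions.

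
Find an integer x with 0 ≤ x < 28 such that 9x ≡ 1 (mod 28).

gcd(28, 9):
  28 = 3×9 + 1
  9 = 9×1
so gcd(28, 9) = 1.
Back-substitute for Bézout coefficients:
  1 = 28 - 3×9
  ... = 9×(-3) + 28×(1)
So 9×-3 ≡ 1 (mod 28), and -3 mod 28 = 25.

25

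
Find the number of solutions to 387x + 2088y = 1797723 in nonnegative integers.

gcd(2088, 387) = 9  (2088 = 5×387 + 153, 387 = 2×153 + 81, 153 = 1×81 + 72, 81 = 1×72 + 9, 72 = 8×9).
Back-substituting, 387×(27) + 2088×(-5) = 9.
Scale by 199747: one solution is (5393169, -998735). Reduce x mod 232: (97, 843).
General: x = 97 + 232t, y = 843 - 43t.
x ≥ 0 ⇒ t ≥ 0; y ≥ 0 ⇒ t ≤ 19. So t ∈ [0, 19]: 20 solutions.

20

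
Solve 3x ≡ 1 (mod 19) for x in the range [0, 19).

13

gcd(19, 3) = 1.
By Bézout, 3·(-6) + 19·(1) = 1.
So 3·-6 ≡ 1 (mod 19), and -6 mod 19 = 13.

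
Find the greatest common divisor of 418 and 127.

gcd(418, 127):
  418 = 3*127 + 37
  127 = 3*37 + 16
  37 = 2*16 + 5
  16 = 3*5 + 1
  5 = 5*1
so gcd(418, 127) = 1.

1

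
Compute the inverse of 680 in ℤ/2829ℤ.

545

gcd(2829, 680) = 1.
By Bézout, 680×(545) + 2829×(-131) = 1.
So 680×545 ≡ 1 (mod 2829), and 545 mod 2829 = 545.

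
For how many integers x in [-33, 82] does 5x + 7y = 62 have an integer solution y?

gcd(7, 5) = 1.
By Bézout, 5×(3) + 7×(-2) = 1.
Particular solution: (4, 6).
General solution: x = 4 + 7t, y = 6 - 5t for integer t.
-33 ≤ 4 + 7t ≤ 82 gives t ∈ [-5, 11], which is 17 values.

17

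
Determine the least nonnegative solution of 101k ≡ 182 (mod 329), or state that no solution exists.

308

gcd(329, 101):
  329 = 3·101 + 26
  101 = 3·26 + 23
  26 = 1·23 + 3
  23 = 7·3 + 2
  3 = 1·2 + 1
  2 = 2·1
so gcd(329, 101) = 1.
1 divides 182, so solutions exist.
Back-substitute for Bézout coefficients:
  1 = 3 - 1·2
  ... = 101·(-114) + 329·(35)
So 101·(-114) ≡ 1 (mod 329); multiply by 182: k ≡ -20748 (mod 329).
Smallest nonnegative: k = -20748 mod 329 = 308.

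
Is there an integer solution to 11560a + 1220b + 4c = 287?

no

gcd(11560, 1220) = 20.
gcd(20, 4) = 4.
4 does not divide 287 (remainder 3), so no integer solutions.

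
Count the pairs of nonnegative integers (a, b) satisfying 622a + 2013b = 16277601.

gcd(2013, 622):
  2013 = 3·622 + 147
  622 = 4·147 + 34
  147 = 4·34 + 11
  34 = 3·11 + 1
  11 = 11·1
so gcd(2013, 622) = 1.
Back-substitute for Bézout coefficients:
  1 = 34 - 3·11
  ... = 622·(178) + 2013·(-55)
Scale by 16277601: one solution is (2897412978, -895268055). Reduce a mod 2013: (1428, 7645).
General: a = 1428 + 2013t, b = 7645 - 622t.
a ≥ 0 ⇒ t ≥ 0; b ≥ 0 ⇒ t ≤ 12. So t ∈ [0, 12]: 13 solutions.

13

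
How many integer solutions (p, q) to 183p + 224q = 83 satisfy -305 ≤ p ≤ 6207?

gcd(224, 183) = 1.
By Bézout, 183·(71) + 224·(-58) = 1.
Particular solution: (69, -56).
General solution: p = 69 + 224t, q = -56 - 183t for integer t.
-305 ≤ 69 + 224t ≤ 6207 gives t ∈ [-1, 27], which is 29 values.

29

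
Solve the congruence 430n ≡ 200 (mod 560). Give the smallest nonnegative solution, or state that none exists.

gcd(560, 430) = 10  (560 = 1·430 + 130, 430 = 3·130 + 40, 130 = 3·40 + 10, 40 = 4·10).
10 divides 200, so solutions exist.
Back-substituting, 430·(-13) + 560·(10) = 10.
So 430·(-13) ≡ 10 (mod 560); multiply by 20: n ≡ -260 (mod 56).
Smallest nonnegative: n = -260 mod 56 = 20.

20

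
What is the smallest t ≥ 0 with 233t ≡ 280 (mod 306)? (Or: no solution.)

gcd(306, 233) = 1  (306 = 1·233 + 73, 233 = 3·73 + 14, 73 = 5·14 + 3, 14 = 4·3 + 2, 3 = 1·2 + 1, 2 = 2·1).
1 divides 280, so solutions exist.
Back-substituting, 233·(-109) + 306·(83) = 1.
So 233·(-109) ≡ 1 (mod 306); multiply by 280: t ≡ -30520 (mod 306).
Smallest nonnegative: t = -30520 mod 306 = 80.

80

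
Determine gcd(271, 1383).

gcd(1383, 271):
  1383 = 5×271 + 28
  271 = 9×28 + 19
  28 = 1×19 + 9
  19 = 2×9 + 1
  9 = 9×1
so gcd(1383, 271) = 1.

1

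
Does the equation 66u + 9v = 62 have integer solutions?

gcd(66, 9) = 3.
3 does not divide 62 (remainder 2), so no integer solutions.

no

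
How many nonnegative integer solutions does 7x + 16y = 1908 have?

gcd(16, 7) = 1.
By Bézout, 7×(7) + 16×(-3) = 1.
One solution: (12, 114).
General: x = 12 + 16t, y = 114 - 7t.
x ≥ 0 ⇒ t ≥ 0; y ≥ 0 ⇒ t ≤ 16. So t ∈ [0, 16]: 17 solutions.

17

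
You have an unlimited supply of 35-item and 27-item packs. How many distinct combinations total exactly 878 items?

Need nonnegative integers with 35j + 27k = 878.
gcd(35, 27) = 1, and 35·(-10) + 27·(13) = 1.
So (j₀, k₀) = (-8780, 11414); general j = -8780 + 27t, k = 11414 - 35t.
j ≥ 0 ⇒ t ≥ 326; k ≥ 0 ⇒ t ≤ 326. That's 1 value of t.

1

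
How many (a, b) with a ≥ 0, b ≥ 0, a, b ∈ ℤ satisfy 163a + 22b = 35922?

10

gcd(163, 22):
  163 = 7*22 + 9
  22 = 2*9 + 4
  9 = 2*4 + 1
  4 = 4*1
so gcd(163, 22) = 1.
Back-substitute for Bézout coefficients:
  1 = 9 - 2*4
  ... = 163*(5) + 22*(-37)
Scale by 35922: one solution is (179610, -1329114). Reduce a mod 22: (2, 1618).
General: a = 2 + 22t, b = 1618 - 163t.
a ≥ 0 ⇒ t ≥ 0; b ≥ 0 ⇒ t ≤ 9. So t ∈ [0, 9]: 10 solutions.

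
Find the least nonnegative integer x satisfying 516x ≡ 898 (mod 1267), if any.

gcd(1267, 516):
  1267 = 2×516 + 235
  516 = 2×235 + 46
  235 = 5×46 + 5
  46 = 9×5 + 1
  5 = 5×1
so gcd(1267, 516) = 1.
1 divides 898, so solutions exist.
Back-substitute for Bézout coefficients:
  1 = 46 - 9×5
  ... = 516×(248) + 1267×(-101)
So 516×(248) ≡ 1 (mod 1267); multiply by 898: x ≡ 222704 (mod 1267).
Smallest nonnegative: x = 222704 mod 1267 = 979.

979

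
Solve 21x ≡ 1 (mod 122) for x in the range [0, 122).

gcd(122, 21) = 1  (122 = 5·21 + 17, 21 = 1·17 + 4, 17 = 4·4 + 1, 4 = 4·1).
Back-substituting, 21·(-29) + 122·(5) = 1.
So 21·-29 ≡ 1 (mod 122), and -29 mod 122 = 93.

93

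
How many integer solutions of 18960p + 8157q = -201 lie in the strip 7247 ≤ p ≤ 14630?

gcd(18960, 8157) = 3.
By Bézout, 18960·(-447) + 8157·(1039) = 3.
Particular solution: (40, -93).
General solution: p = 40 + 2719t, q = -93 - 6320t for integer t.
7247 ≤ 40 + 2719t ≤ 14630 gives t ∈ [3, 5], which is 3 values.

3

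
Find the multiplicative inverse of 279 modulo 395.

gcd(395, 279):
  395 = 1*279 + 116
  279 = 2*116 + 47
  116 = 2*47 + 22
  47 = 2*22 + 3
  22 = 7*3 + 1
  3 = 3*1
so gcd(395, 279) = 1.
Back-substitute for Bézout coefficients:
  1 = 22 - 7*3
  ... = 279*(-126) + 395*(89)
So 279*-126 ≡ 1 (mod 395), and -126 mod 395 = 269.

269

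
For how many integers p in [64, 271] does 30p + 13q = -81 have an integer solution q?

16

gcd(30, 13) = 1  (30 = 2×13 + 4, 13 = 3×4 + 1, 4 = 4×1).
Back-substituting, 30×(-3) + 13×(7) = 1.
Scale by -81: particular solution (243, -567); reduce p mod 13: (9, -27).
General solution: p = 9 + 13t, q = -27 - 30t for integer t.
64 ≤ 9 + 13t ≤ 271 gives t ∈ [5, 20], which is 16 values.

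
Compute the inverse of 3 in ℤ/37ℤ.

25

gcd(37, 3):
  37 = 12·3 + 1
  3 = 3·1
so gcd(37, 3) = 1.
Back-substitute for Bézout coefficients:
  1 = 37 - 12·3
  ... = 3·(-12) + 37·(1)
So 3·-12 ≡ 1 (mod 37), and -12 mod 37 = 25.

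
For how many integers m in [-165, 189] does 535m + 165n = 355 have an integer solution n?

11

gcd(535, 165):
  535 = 3×165 + 40
  165 = 4×40 + 5
  40 = 8×5
so gcd(535, 165) = 5.
Back-substitute for Bézout coefficients:
  5 = 165 - 4×40
  ... = 535×(-4) + 165×(13)
Scale by 71: particular solution (-284, 923); reduce m mod 33: (13, -40).
General solution: m = 13 + 33t, n = -40 - 107t for integer t.
-165 ≤ 13 + 33t ≤ 189 gives t ∈ [-5, 5], which is 11 values.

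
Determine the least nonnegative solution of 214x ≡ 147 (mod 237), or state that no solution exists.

gcd(237, 214):
  237 = 1·214 + 23
  214 = 9·23 + 7
  23 = 3·7 + 2
  7 = 3·2 + 1
  2 = 2·1
so gcd(237, 214) = 1.
1 divides 147, so solutions exist.
Back-substitute for Bézout coefficients:
  1 = 7 - 3·2
  ... = 214·(103) + 237·(-93)
So 214·(103) ≡ 1 (mod 237); multiply by 147: x ≡ 15141 (mod 237).
Smallest nonnegative: x = 15141 mod 237 = 210.

210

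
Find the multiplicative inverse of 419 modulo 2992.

507

gcd(2992, 419) = 1.
By Bézout, 419×(507) + 2992×(-71) = 1.
So 419×507 ≡ 1 (mod 2992), and 507 mod 2992 = 507.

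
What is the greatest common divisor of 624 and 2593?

gcd(2593, 624):
  2593 = 4·624 + 97
  624 = 6·97 + 42
  97 = 2·42 + 13
  42 = 3·13 + 3
  13 = 4·3 + 1
  3 = 3·1
so gcd(2593, 624) = 1.

1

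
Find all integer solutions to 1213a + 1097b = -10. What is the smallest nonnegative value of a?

gcd(1213, 1097):
  1213 = 1*1097 + 116
  1097 = 9*116 + 53
  116 = 2*53 + 10
  53 = 5*10 + 3
  10 = 3*3 + 1
  3 = 3*1
so gcd(1213, 1097) = 1.
1 divides -10, so solutions exist.
Back-substitute for Bézout coefficients:
  1 = 10 - 3*3
  ... = 1213*(331) + 1097*(-366)
Scale by -10/1 = -10: (a₀, b₀) = (-3310, 3660).
General solution: a = -3310 + 1097t, b = 3660 - 1213t for integer t.
a ≥ 0: smallest is -3310 mod 1097 = 1078 (at t = 4), with b = -1192.

1078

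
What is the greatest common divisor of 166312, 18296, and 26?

gcd(166312, 18296) = 8.
gcd(8, 26) = 2.

2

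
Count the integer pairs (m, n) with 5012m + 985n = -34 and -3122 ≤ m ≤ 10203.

14

gcd(5012, 985) = 1  (5012 = 5×985 + 87, 985 = 11×87 + 28, 87 = 3×28 + 3, 28 = 9×3 + 1, 3 = 3×1).
Back-substituting, 5012×(-317) + 985×(1613) = 1.
Scale by -34: particular solution (10778, -54842); reduce m mod 985: (928, -4722).
General solution: m = 928 + 985t, n = -4722 - 5012t for integer t.
-3122 ≤ 928 + 985t ≤ 10203 gives t ∈ [-4, 9], which is 14 values.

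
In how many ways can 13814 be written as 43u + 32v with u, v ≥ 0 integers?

gcd(43, 32):
  43 = 1·32 + 11
  32 = 2·11 + 10
  11 = 1·10 + 1
  10 = 10·1
so gcd(43, 32) = 1.
Back-substitute for Bézout coefficients:
  1 = 11 - 1·10
  ... = 43·(3) + 32·(-4)
Scale by 13814: one solution is (41442, -55256). Reduce u mod 32: (2, 429).
General: u = 2 + 32t, v = 429 - 43t.
u ≥ 0 ⇒ t ≥ 0; v ≥ 0 ⇒ t ≤ 9. So t ∈ [0, 9]: 10 solutions.

10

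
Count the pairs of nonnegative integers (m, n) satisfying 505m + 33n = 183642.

11

gcd(505, 33) = 1.
By Bézout, 505×(10) + 33×(-153) = 1.
One solution: (3, 5519).
General: m = 3 + 33t, n = 5519 - 505t.
m ≥ 0 ⇒ t ≥ 0; n ≥ 0 ⇒ t ≤ 10. So t ∈ [0, 10]: 11 solutions.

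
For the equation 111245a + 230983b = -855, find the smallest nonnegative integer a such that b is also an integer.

5222

gcd(230983, 111245) = 19  (230983 = 2*111245 + 8493, 111245 = 13*8493 + 836, 8493 = 10*836 + 133, 836 = 6*133 + 38, 133 = 3*38 + 19, 38 = 2*19).
19 divides -855, so solutions exist.
Back-substituting, 111245*(-5249) + 230983*(2528) = 19.
Scale by -855/19 = -45: (a₀, b₀) = (236205, -113760).
General solution: a = 236205 + 12157t, b = -113760 - 5855t for integer t.
a ≥ 0: smallest is 236205 mod 12157 = 5222 (at t = -19), with b = -2515.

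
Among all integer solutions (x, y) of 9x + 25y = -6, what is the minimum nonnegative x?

gcd(25, 9) = 1  (25 = 2·9 + 7, 9 = 1·7 + 2, 7 = 3·2 + 1, 2 = 2·1).
1 divides -6, so solutions exist.
Back-substituting, 9·(-11) + 25·(4) = 1.
Scale by -6/1 = -6: (x₀, y₀) = (66, -24).
General solution: x = 66 + 25t, y = -24 - 9t for integer t.
x ≥ 0: smallest is 66 mod 25 = 16 (at t = -2), with y = -6.

16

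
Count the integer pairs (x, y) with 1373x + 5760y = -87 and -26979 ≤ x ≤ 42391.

12

gcd(5760, 1373):
  5760 = 4*1373 + 268
  1373 = 5*268 + 33
  268 = 8*33 + 4
  33 = 8*4 + 1
  4 = 4*1
so gcd(5760, 1373) = 1.
Back-substitute for Bézout coefficients:
  1 = 33 - 8*4
  ... = 1373*(1397) + 5760*(-333)
Scale by -87: particular solution (-121539, 28971); reduce x mod 5760: (5181, -1235).
General solution: x = 5181 + 5760t, y = -1235 - 1373t for integer t.
-26979 ≤ 5181 + 5760t ≤ 42391 gives t ∈ [-5, 6], which is 12 values.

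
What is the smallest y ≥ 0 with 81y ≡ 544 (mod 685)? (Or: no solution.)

gcd(685, 81) = 1.
1 divides 544, so solutions exist.
By Bézout, 81*(296) + 685*(-35) = 1.
So 81*(296) ≡ 1 (mod 685); multiply by 544: y ≡ 161024 (mod 685).
Smallest nonnegative: y = 161024 mod 685 = 49.

49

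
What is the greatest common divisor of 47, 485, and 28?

gcd(485, 47):
  485 = 10×47 + 15
  47 = 3×15 + 2
  15 = 7×2 + 1
  2 = 2×1
so gcd(485, 47) = 1.
gcd(1, 28) = 1.

1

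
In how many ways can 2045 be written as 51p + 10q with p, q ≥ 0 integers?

4

gcd(51, 10) = 1  (51 = 5·10 + 1, 10 = 10·1).
Back-substituting, 51·(1) + 10·(-5) = 1.
Scale by 2045: one solution is (2045, -10225). Reduce p mod 10: (5, 179).
General: p = 5 + 10t, q = 179 - 51t.
p ≥ 0 ⇒ t ≥ 0; q ≥ 0 ⇒ t ≤ 3. So t ∈ [0, 3]: 4 solutions.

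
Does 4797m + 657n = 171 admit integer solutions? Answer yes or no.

yes

gcd(4797, 657) = 9.
9 divides 171, so integer solutions exist.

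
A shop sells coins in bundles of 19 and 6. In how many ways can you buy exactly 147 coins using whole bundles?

Need nonnegative integers with 19j + 6k = 147.
gcd(19, 6) = 1, and 19·(1) + 6·(-3) = 1.
So (j₀, k₀) = (147, -441); general j = 147 + 6t, k = -441 - 19t.
j ≥ 0 ⇒ t ≥ -24; k ≥ 0 ⇒ t ≤ -24. That's 1 value of t.

1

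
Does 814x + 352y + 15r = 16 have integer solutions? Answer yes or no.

gcd(814, 352) = 22  (814 = 2×352 + 110, 352 = 3×110 + 22, 110 = 5×22).
gcd(22, 15) = 1.
1 divides 16, so integer solutions exist.

yes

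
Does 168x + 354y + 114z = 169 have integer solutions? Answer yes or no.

gcd(354, 168) = 6.
gcd(6, 114) = 6.
6 does not divide 169 (remainder 1), so no integer solutions.

no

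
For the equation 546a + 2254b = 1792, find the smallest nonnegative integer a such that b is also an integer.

123

gcd(2254, 546) = 14.
14 divides 1792, so solutions exist.
By Bézout, 546*(-33) + 2254*(8) = 14.
Scale by 1792/14 = 128: (a₀, b₀) = (-4224, 1024).
General solution: a = -4224 + 161t, b = 1024 - 39t for integer t.
a ≥ 0: smallest is -4224 mod 161 = 123 (at t = 27), with b = -29.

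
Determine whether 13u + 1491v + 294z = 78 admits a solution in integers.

yes

gcd(1491, 13):
  1491 = 114×13 + 9
  13 = 1×9 + 4
  9 = 2×4 + 1
  4 = 4×1
so gcd(1491, 13) = 1.
gcd(1, 294) = 1.
1 divides 78, so integer solutions exist.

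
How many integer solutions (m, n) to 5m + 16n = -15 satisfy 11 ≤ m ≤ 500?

gcd(16, 5) = 1.
By Bézout, 5*(-3) + 16*(1) = 1.
Particular solution: (13, -5).
General solution: m = 13 + 16t, n = -5 - 5t for integer t.
11 ≤ 13 + 16t ≤ 500 gives t ∈ [0, 30], which is 31 values.

31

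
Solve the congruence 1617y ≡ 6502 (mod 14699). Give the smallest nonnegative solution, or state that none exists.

gcd(14699, 1617) = 1  (14699 = 9×1617 + 146, 1617 = 11×146 + 11, 146 = 13×11 + 3, 11 = 3×3 + 2, 3 = 1×2 + 1, 2 = 2×1).
1 divides 6502, so solutions exist.
Back-substituting, 1617×(-5336) + 14699×(587) = 1.
So 1617×(-5336) ≡ 1 (mod 14699); multiply by 6502: y ≡ -34694672 (mod 14699).
Smallest nonnegative: y = -34694672 mod 14699 = 9667.

9667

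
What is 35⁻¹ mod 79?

gcd(79, 35) = 1.
By Bézout, 35×(-9) + 79×(4) = 1.
So 35×-9 ≡ 1 (mod 79), and -9 mod 79 = 70.

70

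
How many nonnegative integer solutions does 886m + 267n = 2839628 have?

gcd(886, 267) = 1  (886 = 3×267 + 85, 267 = 3×85 + 12, 85 = 7×12 + 1, 12 = 12×1).
Back-substituting, 886×(22) + 267×(-73) = 1.
Scale by 2839628: one solution is (62471816, -207292844). Reduce m mod 267: (224, 9892).
General: m = 224 + 267t, n = 9892 - 886t.
m ≥ 0 ⇒ t ≥ 0; n ≥ 0 ⇒ t ≤ 11. So t ∈ [0, 11]: 12 solutions.

12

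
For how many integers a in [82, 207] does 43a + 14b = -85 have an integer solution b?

gcd(43, 14) = 1  (43 = 3*14 + 1, 14 = 14*1).
Back-substituting, 43*(1) + 14*(-3) = 1.
Scale by -85: particular solution (-85, 255); reduce a mod 14: (13, -46).
General solution: a = 13 + 14t, b = -46 - 43t for integer t.
82 ≤ 13 + 14t ≤ 207 gives t ∈ [5, 13], which is 9 values.

9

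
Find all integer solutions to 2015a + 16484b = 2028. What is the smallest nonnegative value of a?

680

gcd(16484, 2015):
  16484 = 8*2015 + 364
  2015 = 5*364 + 195
  364 = 1*195 + 169
  195 = 1*169 + 26
  169 = 6*26 + 13
  26 = 2*13
so gcd(16484, 2015) = 13.
13 divides 2028, so solutions exist.
Back-substitute for Bézout coefficients:
  13 = 169 - 6*26
  ... = 2015*(-589) + 16484*(72)
Scale by 2028/13 = 156: (a₀, b₀) = (-91884, 11232).
General solution: a = -91884 + 1268t, b = 11232 - 155t for integer t.
a ≥ 0: smallest is -91884 mod 1268 = 680 (at t = 73), with b = -83.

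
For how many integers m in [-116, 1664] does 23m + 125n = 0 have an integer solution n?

gcd(125, 23):
  125 = 5*23 + 10
  23 = 2*10 + 3
  10 = 3*3 + 1
  3 = 3*1
so gcd(125, 23) = 1.
Back-substitute for Bézout coefficients:
  1 = 10 - 3*3
  ... = 23*(-38) + 125*(7)
Scale by 0: particular solution (0, 0); reduce m mod 125: (0, 0).
General solution: m = 0 + 125t, n = 0 - 23t for integer t.
-116 ≤ 0 + 125t ≤ 1664 gives t ∈ [0, 13], which is 14 values.

14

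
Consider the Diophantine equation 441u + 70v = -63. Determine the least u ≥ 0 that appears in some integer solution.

gcd(441, 70):
  441 = 6·70 + 21
  70 = 3·21 + 7
  21 = 3·7
so gcd(441, 70) = 7.
7 divides -63, so solutions exist.
Back-substitute for Bézout coefficients:
  7 = 70 - 3·21
  ... = 441·(-3) + 70·(19)
Scale by -63/7 = -9: (u₀, v₀) = (27, -171).
General solution: u = 27 + 10t, v = -171 - 63t for integer t.
u ≥ 0: smallest is 27 mod 10 = 7 (at t = -2), with v = -45.

7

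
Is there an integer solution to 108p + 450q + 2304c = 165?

no

gcd(450, 108):
  450 = 4·108 + 18
  108 = 6·18
so gcd(450, 108) = 18.
gcd(18, 2304) = 18.
18 does not divide 165 (remainder 3), so no integer solutions.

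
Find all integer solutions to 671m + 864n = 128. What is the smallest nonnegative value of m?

gcd(864, 671):
  864 = 1·671 + 193
  671 = 3·193 + 92
  193 = 2·92 + 9
  92 = 10·9 + 2
  9 = 4·2 + 1
  2 = 2·1
so gcd(864, 671) = 1.
1 divides 128, so solutions exist.
Back-substitute for Bézout coefficients:
  1 = 9 - 4·2
  ... = 671·(-385) + 864·(299)
Scale by 128/1 = 128: (m₀, n₀) = (-49280, 38272).
General solution: m = -49280 + 864t, n = 38272 - 671t for integer t.
m ≥ 0: smallest is -49280 mod 864 = 832 (at t = 58), with n = -646.

832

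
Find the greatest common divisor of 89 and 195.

gcd(195, 89):
  195 = 2×89 + 17
  89 = 5×17 + 4
  17 = 4×4 + 1
  4 = 4×1
so gcd(195, 89) = 1.

1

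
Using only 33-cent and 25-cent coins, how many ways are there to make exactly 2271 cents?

Need nonnegative integers with 33j + 25k = 2271.
gcd(33, 25) = 1, and 33·(-3) + 25·(4) = 1.
So (j₀, k₀) = (-6813, 9084); general j = -6813 + 25t, k = 9084 - 33t.
j ≥ 0 ⇒ t ≥ 273; k ≥ 0 ⇒ t ≤ 275. That's 3 values of t.

3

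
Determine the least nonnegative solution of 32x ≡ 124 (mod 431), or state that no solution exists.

gcd(431, 32) = 1.
1 divides 124, so solutions exist.
By Bézout, 32·(-202) + 431·(15) = 1.
So 32·(-202) ≡ 1 (mod 431); multiply by 124: x ≡ -25048 (mod 431).
Smallest nonnegative: x = -25048 mod 431 = 381.

381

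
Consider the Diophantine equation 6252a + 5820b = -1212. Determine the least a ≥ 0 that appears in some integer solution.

334

gcd(6252, 5820) = 12  (6252 = 1*5820 + 432, 5820 = 13*432 + 204, 432 = 2*204 + 24, 204 = 8*24 + 12, 24 = 2*12).
12 divides -1212, so solutions exist.
Back-substituting, 6252*(-229) + 5820*(246) = 12.
Scale by -1212/12 = -101: (a₀, b₀) = (23129, -24846).
General solution: a = 23129 + 485t, b = -24846 - 521t for integer t.
a ≥ 0: smallest is 23129 mod 485 = 334 (at t = -47), with b = -359.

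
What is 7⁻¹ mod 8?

7

gcd(8, 7) = 1  (8 = 1·7 + 1, 7 = 7·1).
Back-substituting, 7·(-1) + 8·(1) = 1.
So 7·-1 ≡ 1 (mod 8), and -1 mod 8 = 7.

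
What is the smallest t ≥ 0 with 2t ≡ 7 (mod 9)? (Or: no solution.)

8

gcd(9, 2):
  9 = 4*2 + 1
  2 = 2*1
so gcd(9, 2) = 1.
1 divides 7, so solutions exist.
Back-substitute for Bézout coefficients:
  1 = 9 - 4*2
  ... = 2*(-4) + 9*(1)
So 2*(-4) ≡ 1 (mod 9); multiply by 7: t ≡ -28 (mod 9).
Smallest nonnegative: t = -28 mod 9 = 8.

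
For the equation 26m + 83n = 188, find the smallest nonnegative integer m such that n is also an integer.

gcd(83, 26) = 1.
1 divides 188, so solutions exist.
By Bézout, 26*(16) + 83*(-5) = 1.
Scale by 188/1 = 188: (m₀, n₀) = (3008, -940).
General solution: m = 3008 + 83t, n = -940 - 26t for integer t.
m ≥ 0: smallest is 3008 mod 83 = 20 (at t = -36), with n = -4.

20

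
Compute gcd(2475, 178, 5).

1

gcd(2475, 178) = 1  (2475 = 13*178 + 161, 178 = 1*161 + 17, 161 = 9*17 + 8, 17 = 2*8 + 1, 8 = 8*1).
gcd(1, 5) = 1.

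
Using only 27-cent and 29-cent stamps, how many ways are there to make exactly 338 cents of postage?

1

Need nonnegative integers with 27j + 29k = 338.
gcd(27, 29) = 1, and 27·(14) + 29·(-13) = 1.
So (j₀, k₀) = (4732, -4394); general j = 4732 + 29t, k = -4394 - 27t.
j ≥ 0 ⇒ t ≥ -163; k ≥ 0 ⇒ t ≤ -163. That's 1 value of t.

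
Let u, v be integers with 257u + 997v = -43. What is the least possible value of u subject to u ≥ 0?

702

gcd(997, 257) = 1.
1 divides -43, so solutions exist.
By Bézout, 257*(-225) + 997*(58) = 1.
Scale by -43/1 = -43: (u₀, v₀) = (9675, -2494).
General solution: u = 9675 + 997t, v = -2494 - 257t for integer t.
u ≥ 0: smallest is 9675 mod 997 = 702 (at t = -9), with v = -181.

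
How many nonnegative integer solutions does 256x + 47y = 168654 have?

gcd(256, 47) = 1  (256 = 5*47 + 21, 47 = 2*21 + 5, 21 = 4*5 + 1, 5 = 5*1).
Back-substituting, 256*(9) + 47*(-49) = 1.
Scale by 168654: one solution is (1517886, -8264046). Reduce x mod 47: (21, 3474).
General: x = 21 + 47t, y = 3474 - 256t.
x ≥ 0 ⇒ t ≥ 0; y ≥ 0 ⇒ t ≤ 13. So t ∈ [0, 13]: 14 solutions.

14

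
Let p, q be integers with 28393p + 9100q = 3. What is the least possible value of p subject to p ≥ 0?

4371

gcd(28393, 9100):
  28393 = 3×9100 + 1093
  9100 = 8×1093 + 356
  1093 = 3×356 + 25
  356 = 14×25 + 6
  25 = 4×6 + 1
  6 = 6×1
so gcd(28393, 9100) = 1.
1 divides 3, so solutions exist.
Back-substitute for Bézout coefficients:
  1 = 25 - 4×6
  ... = 28393×(1457) + 9100×(-4546)
Scale by 3/1 = 3: (p₀, q₀) = (4371, -13638).
General solution: p = 4371 + 9100t, q = -13638 - 28393t for integer t.
p ≥ 0: smallest is 4371 mod 9100 = 4371 (at t = 0), with q = -13638.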